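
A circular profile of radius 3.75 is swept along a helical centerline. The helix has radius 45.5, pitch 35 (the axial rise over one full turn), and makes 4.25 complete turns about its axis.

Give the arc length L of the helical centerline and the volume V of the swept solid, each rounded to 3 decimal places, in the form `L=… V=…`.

2πR = 2π·45.5 = 285.884931
per-turn = √(285.884931² + 35²) = √(81730.1940 + 1225) = √82955.1940 = 288.019433
L = 4.25 × 288.019433 = 1224.082592
V = π·3.75² × L = 44.178647 × 1224.082592 = 54078.312360

L=1224.083 V=54078.312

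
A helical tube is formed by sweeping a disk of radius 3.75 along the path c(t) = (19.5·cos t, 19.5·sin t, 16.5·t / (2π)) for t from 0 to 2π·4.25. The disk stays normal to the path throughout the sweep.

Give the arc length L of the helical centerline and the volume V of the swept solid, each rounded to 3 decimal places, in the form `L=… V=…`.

L=525.420 V=23212.328

2πR = 2π·19.5 = 122.522113
per-turn = √(122.522113² + 16.5²) = √(15011.6683 + 272.25) = √15283.9183 = 123.628145
L = 4.25 × 123.628145 = 525.419617
V = π·3.75² × L = 44.178647 × 525.419617 = 23212.327635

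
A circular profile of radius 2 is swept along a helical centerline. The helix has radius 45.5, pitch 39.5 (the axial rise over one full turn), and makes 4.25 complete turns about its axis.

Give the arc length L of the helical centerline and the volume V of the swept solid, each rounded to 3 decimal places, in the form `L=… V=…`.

L=1226.554 V=15413.327

2πR = 2π·45.5 = 285.884931
per-turn = √(285.884931² + 39.5²) = √(81730.1940 + 1560.25) = √83290.4440 = 288.600839
L = 4.25 × 288.600839 = 1226.553564
V = π·2² × L = 12.566371 × 1226.553564 = 15413.326665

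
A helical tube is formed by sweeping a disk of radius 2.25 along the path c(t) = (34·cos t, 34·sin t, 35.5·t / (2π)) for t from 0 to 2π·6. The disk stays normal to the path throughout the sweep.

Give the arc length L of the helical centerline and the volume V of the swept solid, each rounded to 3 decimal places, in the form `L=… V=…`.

2πR = 2π·34 = 213.628300
per-turn = √(213.628300² + 35.5²) = √(45637.0508 + 1260.25) = √46897.3008 = 216.557846
L = 6 × 216.557846 = 1299.347077
V = π·2.25² × L = 15.904313 × 1299.347077 = 20665.222363

L=1299.347 V=20665.222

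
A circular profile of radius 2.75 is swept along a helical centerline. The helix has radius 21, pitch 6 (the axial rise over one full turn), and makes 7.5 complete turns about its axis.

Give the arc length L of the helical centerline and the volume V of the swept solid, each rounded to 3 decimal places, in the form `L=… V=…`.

L=990.624 V=23535.544

2πR = 2π·21 = 131.946891
per-turn = √(131.946891² + 6²) = √(17409.9822 + 36) = √17445.9822 = 132.083240
L = 7.5 × 132.083240 = 990.624296
V = π·2.75² × L = 23.758294 × 990.624296 = 23535.543717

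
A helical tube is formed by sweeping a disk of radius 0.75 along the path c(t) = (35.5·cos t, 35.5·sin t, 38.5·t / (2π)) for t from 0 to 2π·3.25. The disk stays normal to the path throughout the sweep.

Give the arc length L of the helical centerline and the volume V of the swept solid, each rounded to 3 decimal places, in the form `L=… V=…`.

L=735.642 V=1299.986

2πR = 2π·35.5 = 223.053078
per-turn = √(223.053078² + 38.5²) = √(49752.6758 + 1482.25) = √51234.9258 = 226.351333
L = 3.25 × 226.351333 = 735.641831
V = π·0.75² × L = 1.767146 × 735.641831 = 1299.986422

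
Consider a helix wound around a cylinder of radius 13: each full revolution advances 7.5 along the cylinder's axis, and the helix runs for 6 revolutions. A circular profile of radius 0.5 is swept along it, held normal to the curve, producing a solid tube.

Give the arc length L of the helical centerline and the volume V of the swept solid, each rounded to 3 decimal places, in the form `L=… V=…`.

2πR = 2π·13 = 81.681409
per-turn = √(81.681409² + 7.5²) = √(6671.8526 + 56.25) = √6728.1026 = 82.025012
L = 6 × 82.025012 = 492.150071
V = π·0.5² × L = 0.785398 × 492.150071 = 386.533762

L=492.150 V=386.534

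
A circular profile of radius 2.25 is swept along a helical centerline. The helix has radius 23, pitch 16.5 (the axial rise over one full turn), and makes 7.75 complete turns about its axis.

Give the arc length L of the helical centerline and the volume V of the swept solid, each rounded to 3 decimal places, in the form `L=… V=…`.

2πR = 2π·23 = 144.513262
per-turn = √(144.513262² + 16.5²) = √(20884.0829 + 272.25) = √21156.3329 = 145.452167
L = 7.75 × 145.452167 = 1127.254295
V = π·2.25² × L = 15.904313 × 1127.254295 = 17928.204923

L=1127.254 V=17928.205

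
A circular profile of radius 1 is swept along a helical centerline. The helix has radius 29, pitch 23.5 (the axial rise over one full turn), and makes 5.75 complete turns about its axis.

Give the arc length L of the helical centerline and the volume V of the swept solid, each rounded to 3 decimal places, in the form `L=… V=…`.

L=1056.399 V=3318.775

2πR = 2π·29 = 182.212374
per-turn = √(182.212374² + 23.5²) = √(33201.3492 + 552.25) = √33753.5992 = 183.721526
L = 5.75 × 183.721526 = 1056.398776
V = π·1² × L = 3.141593 × 1056.398776 = 3318.774634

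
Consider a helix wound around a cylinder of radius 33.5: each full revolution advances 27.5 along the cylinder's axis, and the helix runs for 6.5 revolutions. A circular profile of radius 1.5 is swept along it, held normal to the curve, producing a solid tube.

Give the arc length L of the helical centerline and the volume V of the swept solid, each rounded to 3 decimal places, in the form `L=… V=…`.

2πR = 2π·33.5 = 210.486708
per-turn = √(210.486708² + 27.5²) = √(44304.6542 + 756.25) = √45060.9042 = 212.275538
L = 6.5 × 212.275538 = 1379.790999
V = π·1.5² × L = 7.068583 × 1379.790999 = 9753.167848

L=1379.791 V=9753.168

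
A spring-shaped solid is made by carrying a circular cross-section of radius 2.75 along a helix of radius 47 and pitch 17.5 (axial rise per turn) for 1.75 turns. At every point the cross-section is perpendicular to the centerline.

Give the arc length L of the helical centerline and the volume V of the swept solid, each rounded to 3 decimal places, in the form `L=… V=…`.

2πR = 2π·47 = 295.309709
per-turn = √(295.309709² + 17.5²) = √(87207.8245 + 306.25) = √87514.0745 = 295.827778
L = 1.75 × 295.827778 = 517.698612
V = π·2.75² × L = 23.758294 × 517.698612 = 12299.636062

L=517.699 V=12299.636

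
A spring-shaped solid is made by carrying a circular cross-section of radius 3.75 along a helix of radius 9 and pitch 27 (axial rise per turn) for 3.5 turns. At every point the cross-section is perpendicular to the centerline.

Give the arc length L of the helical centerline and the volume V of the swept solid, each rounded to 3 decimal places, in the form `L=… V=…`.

L=219.323 V=9689.407

2πR = 2π·9 = 56.548668
per-turn = √(56.548668² + 27²) = √(3197.7518 + 729) = √3926.7518 = 62.663800
L = 3.5 × 62.663800 = 219.323300
V = π·3.75² × L = 44.178647 × 219.323300 = 9689.406576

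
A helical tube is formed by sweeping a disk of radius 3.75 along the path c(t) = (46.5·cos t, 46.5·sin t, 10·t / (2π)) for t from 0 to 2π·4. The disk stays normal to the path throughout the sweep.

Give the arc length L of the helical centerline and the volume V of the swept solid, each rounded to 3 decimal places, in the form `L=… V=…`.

2πR = 2π·46.5 = 292.168117
per-turn = √(292.168117² + 10²) = √(85362.2085 + 100) = √85462.2085 = 292.339201
L = 4 × 292.339201 = 1169.356804
V = π·3.75² × L = 44.178647 × 1169.356804 = 51660.601107

L=1169.357 V=51660.601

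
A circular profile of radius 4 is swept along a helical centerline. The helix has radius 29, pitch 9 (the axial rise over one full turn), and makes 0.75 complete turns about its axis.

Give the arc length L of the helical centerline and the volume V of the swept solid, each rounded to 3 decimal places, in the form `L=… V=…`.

2πR = 2π·29 = 182.212374
per-turn = √(182.212374² + 9²) = √(33201.3492 + 81) = √33282.3492 = 182.434507
L = 0.75 × 182.434507 = 136.825880
V = π·4² × L = 50.265482 × 136.825880 = 6877.618869

L=136.826 V=6877.619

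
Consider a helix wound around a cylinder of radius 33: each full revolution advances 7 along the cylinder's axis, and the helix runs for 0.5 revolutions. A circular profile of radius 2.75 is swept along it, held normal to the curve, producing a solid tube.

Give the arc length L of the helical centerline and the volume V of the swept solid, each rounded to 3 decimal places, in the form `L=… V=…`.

L=103.732 V=2464.486

2πR = 2π·33 = 207.345115
per-turn = √(207.345115² + 7²) = √(42991.9968 + 49) = √43040.9968 = 207.463242
L = 0.5 × 207.463242 = 103.731621
V = π·2.75² × L = 23.758294 × 103.731621 = 2464.486394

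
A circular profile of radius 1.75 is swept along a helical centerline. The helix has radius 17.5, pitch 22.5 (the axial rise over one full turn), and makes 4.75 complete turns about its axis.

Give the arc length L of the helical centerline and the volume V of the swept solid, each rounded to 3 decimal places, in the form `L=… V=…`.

L=533.112 V=5129.143

2πR = 2π·17.5 = 109.955743
per-turn = √(109.955743² + 22.5²) = √(12090.2654 + 506.25) = √12596.5154 = 112.234199
L = 4.75 × 112.234199 = 533.112445
V = π·1.75² × L = 9.621128 × 533.112445 = 5129.142802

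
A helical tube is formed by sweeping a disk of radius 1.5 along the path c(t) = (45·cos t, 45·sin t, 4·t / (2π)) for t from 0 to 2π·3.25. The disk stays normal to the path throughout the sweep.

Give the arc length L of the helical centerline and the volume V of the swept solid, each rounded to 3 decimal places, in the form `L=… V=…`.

L=919.008 V=6496.083

2πR = 2π·45 = 282.743339
per-turn = √(282.743339² + 4²) = √(79943.7956 + 16) = √79959.7956 = 282.771632
L = 3.25 × 282.771632 = 919.007803
V = π·1.5² × L = 7.068583 × 919.007803 = 6496.083364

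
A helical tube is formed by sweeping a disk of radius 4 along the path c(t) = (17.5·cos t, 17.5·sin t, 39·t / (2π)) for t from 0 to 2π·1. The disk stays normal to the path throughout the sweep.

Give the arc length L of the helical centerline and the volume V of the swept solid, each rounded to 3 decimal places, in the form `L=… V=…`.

L=116.667 V=5864.340

2πR = 2π·17.5 = 109.955743
per-turn = √(109.955743² + 39²) = √(12090.2654 + 1521) = √13611.2654 = 116.667328
L = 1 × 116.667328 = 116.667328
V = π·4² × L = 50.265482 × 116.667328 = 5864.339522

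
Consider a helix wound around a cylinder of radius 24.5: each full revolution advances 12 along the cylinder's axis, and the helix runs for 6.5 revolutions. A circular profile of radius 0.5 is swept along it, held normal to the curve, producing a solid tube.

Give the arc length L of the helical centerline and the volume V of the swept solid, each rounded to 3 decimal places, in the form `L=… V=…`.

2πR = 2π·24.5 = 153.938040
per-turn = √(153.938040² + 12²) = √(23696.9202 + 144) = √23840.9202 = 154.405052
L = 6.5 × 154.405052 = 1003.632840
V = π·0.5² × L = 0.785398 × 1003.632840 = 788.251389

L=1003.633 V=788.251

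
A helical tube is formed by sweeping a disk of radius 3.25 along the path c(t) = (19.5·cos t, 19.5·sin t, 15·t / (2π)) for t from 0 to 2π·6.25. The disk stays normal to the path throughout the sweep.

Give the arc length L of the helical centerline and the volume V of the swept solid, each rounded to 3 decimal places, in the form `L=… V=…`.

L=771.481 V=25600.097

2πR = 2π·19.5 = 122.522113
per-turn = √(122.522113² + 15²) = √(15011.6683 + 225) = √15236.6683 = 123.436900
L = 6.25 × 123.436900 = 771.480625
V = π·3.25² × L = 33.183072 × 771.480625 = 25600.097448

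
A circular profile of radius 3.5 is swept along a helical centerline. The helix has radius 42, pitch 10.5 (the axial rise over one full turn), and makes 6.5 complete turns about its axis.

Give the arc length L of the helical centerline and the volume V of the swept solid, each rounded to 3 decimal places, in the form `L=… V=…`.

L=1716.667 V=66065.082

2πR = 2π·42 = 263.893783
per-turn = √(263.893783² + 10.5²) = √(69639.9287 + 110.25) = √69750.1787 = 264.102591
L = 6.5 × 264.102591 = 1716.666842
V = π·3.5² × L = 38.484510 × 1716.666842 = 66065.082278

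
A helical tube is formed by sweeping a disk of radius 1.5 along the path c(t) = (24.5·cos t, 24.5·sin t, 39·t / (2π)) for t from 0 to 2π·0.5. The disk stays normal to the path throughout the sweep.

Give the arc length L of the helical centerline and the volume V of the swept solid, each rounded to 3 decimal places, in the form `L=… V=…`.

L=79.401 V=561.251

2πR = 2π·24.5 = 153.938040
per-turn = √(153.938040² + 39²) = √(23696.9202 + 1521) = √25217.9202 = 158.801512
L = 0.5 × 158.801512 = 79.400756
V = π·1.5² × L = 7.068583 × 79.400756 = 561.250871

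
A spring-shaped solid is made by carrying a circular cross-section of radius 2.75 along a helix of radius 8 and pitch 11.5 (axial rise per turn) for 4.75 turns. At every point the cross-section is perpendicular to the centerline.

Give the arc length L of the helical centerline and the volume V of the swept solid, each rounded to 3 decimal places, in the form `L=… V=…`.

2πR = 2π·8 = 50.265482
per-turn = √(50.265482² + 11.5²) = √(2526.6187 + 132.25) = √2658.8687 = 51.564219
L = 4.75 × 51.564219 = 244.930042
V = π·2.75² × L = 23.758294 × 244.930042 = 5819.120064

L=244.930 V=5819.120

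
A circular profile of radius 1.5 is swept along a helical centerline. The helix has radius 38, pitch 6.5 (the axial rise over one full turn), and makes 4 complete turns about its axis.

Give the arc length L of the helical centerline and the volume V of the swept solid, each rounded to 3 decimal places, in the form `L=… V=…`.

2πR = 2π·38 = 238.761042
per-turn = √(238.761042² + 6.5²) = √(57006.8350 + 42.25) = √57049.0850 = 238.849503
L = 4 × 238.849503 = 955.398011
V = π·1.5² × L = 7.068583 × 955.398011 = 6753.310592

L=955.398 V=6753.311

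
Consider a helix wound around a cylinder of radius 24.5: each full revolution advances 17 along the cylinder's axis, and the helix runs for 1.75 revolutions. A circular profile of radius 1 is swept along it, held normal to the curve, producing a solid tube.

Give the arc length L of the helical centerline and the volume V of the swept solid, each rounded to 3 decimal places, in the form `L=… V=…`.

L=271.029 V=851.464

2πR = 2π·24.5 = 153.938040
per-turn = √(153.938040² + 17²) = √(23696.9202 + 289) = √23985.9202 = 154.873885
L = 1.75 × 154.873885 = 271.029298
V = π·1² × L = 3.141593 × 271.029298 = 851.463652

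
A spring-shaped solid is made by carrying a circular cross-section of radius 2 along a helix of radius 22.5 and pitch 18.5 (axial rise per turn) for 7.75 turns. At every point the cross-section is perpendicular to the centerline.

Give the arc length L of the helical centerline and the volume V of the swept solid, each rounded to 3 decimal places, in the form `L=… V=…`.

2πR = 2π·22.5 = 141.371669
per-turn = √(141.371669² + 18.5²) = √(19985.9489 + 342.25) = √20328.1989 = 142.576993
L = 7.75 × 142.576993 = 1104.971695
V = π·2² × L = 12.566371 × 1104.971695 = 13885.483840

L=1104.972 V=13885.484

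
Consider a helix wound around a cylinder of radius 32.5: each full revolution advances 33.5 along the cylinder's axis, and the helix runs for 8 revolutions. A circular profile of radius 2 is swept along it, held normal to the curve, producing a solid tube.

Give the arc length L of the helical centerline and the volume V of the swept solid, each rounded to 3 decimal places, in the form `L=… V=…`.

L=1655.465 V=20803.189

2πR = 2π·32.5 = 204.203522
per-turn = √(204.203522² + 33.5²) = √(41699.0786 + 1122.25) = √42821.3286 = 206.933150
L = 8 × 206.933150 = 1655.465200
V = π·2² × L = 12.566371 × 1655.465200 = 20803.189249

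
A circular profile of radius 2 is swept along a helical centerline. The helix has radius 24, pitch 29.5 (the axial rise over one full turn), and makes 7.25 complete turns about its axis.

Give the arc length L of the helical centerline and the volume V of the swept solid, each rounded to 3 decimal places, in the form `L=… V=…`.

2πR = 2π·24 = 150.796447
per-turn = √(150.796447² + 29.5²) = √(22739.5685 + 870.25) = √23609.8185 = 153.654868
L = 7.25 × 153.654868 = 1113.997795
V = π·2² × L = 12.566371 × 1113.997795 = 13998.909154

L=1113.998 V=13998.909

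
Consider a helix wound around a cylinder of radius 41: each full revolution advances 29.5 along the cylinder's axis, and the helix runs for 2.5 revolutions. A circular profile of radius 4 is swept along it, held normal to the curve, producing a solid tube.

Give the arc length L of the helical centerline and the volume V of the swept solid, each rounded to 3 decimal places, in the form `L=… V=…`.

L=648.235 V=32583.867

2πR = 2π·41 = 257.610598
per-turn = √(257.610598² + 29.5²) = √(66363.2200 + 870.25) = √67233.4700 = 259.294177
L = 2.5 × 259.294177 = 648.235441
V = π·4² × L = 50.265482 × 648.235441 = 32583.867207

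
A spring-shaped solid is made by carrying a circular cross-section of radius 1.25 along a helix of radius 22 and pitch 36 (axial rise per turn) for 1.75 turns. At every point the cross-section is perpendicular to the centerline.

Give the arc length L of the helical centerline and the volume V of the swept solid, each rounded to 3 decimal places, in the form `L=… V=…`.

L=249.972 V=1227.046

2πR = 2π·22 = 138.230077
per-turn = √(138.230077² + 36²) = √(19107.5541 + 1296) = √20403.5541 = 142.841010
L = 1.75 × 142.841010 = 249.971767
V = π·1.25² × L = 4.908739 × 249.971767 = 1227.046044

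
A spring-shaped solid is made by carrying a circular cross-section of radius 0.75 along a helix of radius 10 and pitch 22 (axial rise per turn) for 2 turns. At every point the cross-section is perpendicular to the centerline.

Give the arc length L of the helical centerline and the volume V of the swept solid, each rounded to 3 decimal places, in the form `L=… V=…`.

L=133.144 V=235.285

2πR = 2π·10 = 62.831853
per-turn = √(62.831853² + 22²) = √(3947.8418 + 484) = √4431.8418 = 66.572079
L = 2 × 66.572079 = 133.144159
V = π·0.75² × L = 1.767146 × 133.144159 = 235.285150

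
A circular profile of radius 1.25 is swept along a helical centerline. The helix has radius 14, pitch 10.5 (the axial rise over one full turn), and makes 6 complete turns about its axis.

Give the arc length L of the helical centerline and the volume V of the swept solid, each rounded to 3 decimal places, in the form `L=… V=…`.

L=531.534 V=2609.163

2πR = 2π·14 = 87.964594
per-turn = √(87.964594² + 10.5²) = √(7737.7699 + 110.25) = √7848.0199 = 88.589050
L = 6 × 88.589050 = 531.534302
V = π·1.25² × L = 4.908739 × 531.534302 = 2609.162905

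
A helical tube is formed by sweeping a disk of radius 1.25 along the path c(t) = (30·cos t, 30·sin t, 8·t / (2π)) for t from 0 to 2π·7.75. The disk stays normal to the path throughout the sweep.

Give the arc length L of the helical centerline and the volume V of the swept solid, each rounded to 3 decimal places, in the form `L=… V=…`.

2πR = 2π·30 = 188.495559
per-turn = √(188.495559² + 8²) = √(35530.5758 + 64) = √35594.5758 = 188.665248
L = 7.75 × 188.665248 = 1462.155673
V = π·1.25² × L = 4.908739 × 1462.155673 = 7177.339875

L=1462.156 V=7177.340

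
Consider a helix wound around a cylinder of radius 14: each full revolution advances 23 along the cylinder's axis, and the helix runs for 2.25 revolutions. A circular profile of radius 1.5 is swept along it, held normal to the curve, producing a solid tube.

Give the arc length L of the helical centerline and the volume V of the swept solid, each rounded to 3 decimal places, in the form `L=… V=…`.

2πR = 2π·14 = 87.964594
per-turn = √(87.964594² + 23²) = √(7737.7699 + 529) = √8266.7699 = 90.921779
L = 2.25 × 90.921779 = 204.574002
V = π·1.5² × L = 7.068583 × 204.574002 = 1446.048410

L=204.574 V=1446.048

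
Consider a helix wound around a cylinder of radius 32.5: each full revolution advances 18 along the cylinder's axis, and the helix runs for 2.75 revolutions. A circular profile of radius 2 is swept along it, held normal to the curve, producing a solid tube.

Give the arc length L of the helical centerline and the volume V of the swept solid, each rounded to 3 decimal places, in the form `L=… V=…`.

2πR = 2π·32.5 = 204.203522
per-turn = √(204.203522² + 18²) = √(41699.0786 + 324) = √42023.0786 = 204.995314
L = 2.75 × 204.995314 = 563.737112
V = π·2² × L = 12.566371 × 563.737112 = 7084.129483

L=563.737 V=7084.129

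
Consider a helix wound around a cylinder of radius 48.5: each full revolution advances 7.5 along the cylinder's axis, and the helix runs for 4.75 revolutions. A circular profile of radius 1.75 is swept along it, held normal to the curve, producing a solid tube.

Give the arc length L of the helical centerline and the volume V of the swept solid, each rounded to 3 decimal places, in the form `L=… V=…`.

2πR = 2π·48.5 = 304.734487
per-turn = √(304.734487² + 7.5²) = √(92863.1078 + 56.25) = √92919.3578 = 304.826767
L = 4.75 × 304.826767 = 1447.927143
V = π·1.75² × L = 9.621128 × 1447.927143 = 13930.691653

L=1447.927 V=13930.692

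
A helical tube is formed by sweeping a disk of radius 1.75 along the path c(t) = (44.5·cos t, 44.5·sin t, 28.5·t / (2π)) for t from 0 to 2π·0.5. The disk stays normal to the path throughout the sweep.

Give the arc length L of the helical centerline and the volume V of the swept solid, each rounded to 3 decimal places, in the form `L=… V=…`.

L=140.525 V=1352.011

2πR = 2π·44.5 = 279.601746
per-turn = √(279.601746² + 28.5²) = √(78177.1365 + 812.25) = √78989.3865 = 281.050505
L = 0.5 × 281.050505 = 140.525253
V = π·1.75² × L = 9.621128 × 140.525253 = 1352.011372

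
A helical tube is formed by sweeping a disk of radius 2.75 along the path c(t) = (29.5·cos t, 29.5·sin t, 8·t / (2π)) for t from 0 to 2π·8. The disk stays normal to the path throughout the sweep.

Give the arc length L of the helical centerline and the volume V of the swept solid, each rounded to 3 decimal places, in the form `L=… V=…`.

L=1484.212 V=35262.351

2πR = 2π·29.5 = 185.353967
per-turn = √(185.353967² + 8²) = √(34356.0929 + 64) = √34420.0929 = 185.526529
L = 8 × 185.526529 = 1484.212231
V = π·2.75² × L = 23.758294 × 1484.212231 = 35262.351202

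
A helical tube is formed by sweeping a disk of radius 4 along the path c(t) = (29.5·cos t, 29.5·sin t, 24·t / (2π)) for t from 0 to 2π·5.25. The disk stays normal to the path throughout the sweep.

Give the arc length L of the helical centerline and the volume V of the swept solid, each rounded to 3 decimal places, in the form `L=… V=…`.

2πR = 2π·29.5 = 185.353967
per-turn = √(185.353967² + 24²) = √(34356.0929 + 576) = √34932.0929 = 186.901292
L = 5.25 × 186.901292 = 981.231783
V = π·4² × L = 50.265482 × 981.231783 = 49322.088953

L=981.232 V=49322.089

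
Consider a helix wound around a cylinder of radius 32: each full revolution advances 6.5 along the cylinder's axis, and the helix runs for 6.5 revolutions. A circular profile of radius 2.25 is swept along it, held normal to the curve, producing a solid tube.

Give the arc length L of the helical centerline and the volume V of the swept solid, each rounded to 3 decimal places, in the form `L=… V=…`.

L=1307.585 V=20796.246

2πR = 2π·32 = 201.061930
per-turn = √(201.061930² + 6.5²) = √(40425.8996 + 42.25) = √40468.1496 = 201.166970
L = 6.5 × 201.166970 = 1307.585302
V = π·2.25² × L = 15.904313 × 1307.585302 = 20796.245666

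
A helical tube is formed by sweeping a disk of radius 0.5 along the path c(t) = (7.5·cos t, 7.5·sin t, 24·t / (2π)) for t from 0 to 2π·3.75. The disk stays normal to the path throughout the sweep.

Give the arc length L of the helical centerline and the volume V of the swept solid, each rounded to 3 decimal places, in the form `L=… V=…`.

2πR = 2π·7.5 = 47.123890
per-turn = √(47.123890² + 24²) = √(2220.6610 + 576) = √2796.6610 = 52.883466
L = 3.75 × 52.883466 = 198.312998
V = π·0.5² × L = 0.785398 × 198.312998 = 155.754664

L=198.313 V=155.755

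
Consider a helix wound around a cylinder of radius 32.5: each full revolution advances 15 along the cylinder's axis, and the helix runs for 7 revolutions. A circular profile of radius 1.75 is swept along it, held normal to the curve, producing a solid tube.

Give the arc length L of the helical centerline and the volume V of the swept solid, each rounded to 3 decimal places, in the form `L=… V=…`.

2πR = 2π·32.5 = 204.203522
per-turn = √(204.203522² + 15²) = √(41699.0786 + 225) = √41924.0786 = 204.753702
L = 7 × 204.753702 = 1433.275916
V = π·1.75² × L = 9.621128 × 1433.275916 = 13789.730332

L=1433.276 V=13789.730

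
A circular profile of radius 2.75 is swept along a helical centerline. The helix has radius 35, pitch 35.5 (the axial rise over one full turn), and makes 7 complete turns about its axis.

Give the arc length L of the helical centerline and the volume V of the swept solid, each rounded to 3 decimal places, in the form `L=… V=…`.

L=1559.309 V=37046.520

2πR = 2π·35 = 219.911486
per-turn = √(219.911486² + 35.5²) = √(48361.0616 + 1260.25) = √49621.3116 = 222.758415
L = 7 × 222.758415 = 1559.308907
V = π·2.75² × L = 23.758294 × 1559.308907 = 37046.520134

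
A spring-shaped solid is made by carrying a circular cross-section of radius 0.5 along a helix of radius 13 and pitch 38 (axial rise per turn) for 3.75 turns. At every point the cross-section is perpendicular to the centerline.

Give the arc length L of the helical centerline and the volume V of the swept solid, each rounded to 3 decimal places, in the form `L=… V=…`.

L=337.830 V=265.331

2πR = 2π·13 = 81.681409
per-turn = √(81.681409² + 38²) = √(6671.8526 + 1444) = √8115.8526 = 90.088027
L = 3.75 × 90.088027 = 337.830101
V = π·0.5² × L = 0.785398 × 337.830101 = 265.331141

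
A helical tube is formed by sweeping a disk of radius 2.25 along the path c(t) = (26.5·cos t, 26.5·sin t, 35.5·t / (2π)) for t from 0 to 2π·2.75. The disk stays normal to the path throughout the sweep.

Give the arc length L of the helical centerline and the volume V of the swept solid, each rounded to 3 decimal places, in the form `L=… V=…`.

L=468.179 V=7446.060

2πR = 2π·26.5 = 166.504411
per-turn = √(166.504411² + 35.5²) = √(27723.7188 + 1260.25) = √28983.9688 = 170.246788
L = 2.75 × 170.246788 = 468.178667
V = π·2.25² × L = 15.904313 × 468.178667 = 7446.059962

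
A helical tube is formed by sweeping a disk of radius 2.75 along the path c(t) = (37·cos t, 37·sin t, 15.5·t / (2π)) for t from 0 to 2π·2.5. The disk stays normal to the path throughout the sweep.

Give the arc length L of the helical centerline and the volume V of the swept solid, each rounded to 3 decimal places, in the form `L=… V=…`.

L=582.485 V=13838.850

2πR = 2π·37 = 232.477856
per-turn = √(232.477856² + 15.5²) = √(54045.9537 + 240.25) = √54286.2037 = 232.993999
L = 2.5 × 232.993999 = 582.484998
V = π·2.75² × L = 23.758294 × 582.484998 = 13838.850096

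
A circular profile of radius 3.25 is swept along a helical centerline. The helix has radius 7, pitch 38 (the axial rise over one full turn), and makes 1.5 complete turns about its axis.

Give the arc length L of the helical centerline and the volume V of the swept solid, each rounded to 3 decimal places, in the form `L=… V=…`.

2πR = 2π·7 = 43.982297
per-turn = √(43.982297² + 38²) = √(1934.4425 + 1444) = √3378.4425 = 58.124371
L = 1.5 × 58.124371 = 87.186556
V = π·3.25² × L = 33.183072 × 87.186556 = 2893.117799

L=87.187 V=2893.118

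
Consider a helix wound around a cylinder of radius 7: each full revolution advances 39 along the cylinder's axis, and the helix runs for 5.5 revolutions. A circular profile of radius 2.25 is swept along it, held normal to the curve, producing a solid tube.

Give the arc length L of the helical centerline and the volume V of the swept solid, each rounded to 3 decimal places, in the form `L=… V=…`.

2πR = 2π·7 = 43.982297
per-turn = √(43.982297² + 39²) = √(1934.4425 + 1521) = √3455.4425 = 58.783012
L = 5.5 × 58.783012 = 323.306564
V = π·2.25² × L = 15.904313 × 323.306564 = 5141.968731

L=323.307 V=5141.969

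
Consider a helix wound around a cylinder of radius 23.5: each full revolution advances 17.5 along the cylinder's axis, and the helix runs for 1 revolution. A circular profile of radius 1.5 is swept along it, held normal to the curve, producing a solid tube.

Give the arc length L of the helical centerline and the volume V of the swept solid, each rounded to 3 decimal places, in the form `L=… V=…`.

L=148.688 V=1051.016

2πR = 2π·23.5 = 147.654855
per-turn = √(147.654855² + 17.5²) = √(21801.9561 + 306.25) = √22108.2061 = 148.688285
L = 1 × 148.688285 = 148.688285
V = π·1.5² × L = 7.068583 × 148.688285 = 1051.015554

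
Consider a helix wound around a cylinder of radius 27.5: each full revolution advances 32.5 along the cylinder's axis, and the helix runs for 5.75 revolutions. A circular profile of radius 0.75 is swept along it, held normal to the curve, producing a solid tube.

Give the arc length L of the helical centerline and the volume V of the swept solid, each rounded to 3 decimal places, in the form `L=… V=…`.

2πR = 2π·27.5 = 172.787596
per-turn = √(172.787596² + 32.5²) = √(29855.5533 + 1056.25) = √30911.8033 = 175.817528
L = 5.75 × 175.817528 = 1010.950789
V = π·0.75² × L = 1.767146 × 1010.950789 = 1786.497509

L=1010.951 V=1786.498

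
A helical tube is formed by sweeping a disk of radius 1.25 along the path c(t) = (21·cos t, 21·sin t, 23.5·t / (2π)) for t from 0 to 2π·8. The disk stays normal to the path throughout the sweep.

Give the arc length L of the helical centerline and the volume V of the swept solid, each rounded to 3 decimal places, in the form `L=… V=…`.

L=1072.186 V=5263.081

2πR = 2π·21 = 131.946891
per-turn = √(131.946891² + 23.5²) = √(17409.9822 + 552.25) = √17962.2322 = 134.023252
L = 8 × 134.023252 = 1072.186019
V = π·1.25² × L = 4.908739 × 1072.186019 = 5263.080811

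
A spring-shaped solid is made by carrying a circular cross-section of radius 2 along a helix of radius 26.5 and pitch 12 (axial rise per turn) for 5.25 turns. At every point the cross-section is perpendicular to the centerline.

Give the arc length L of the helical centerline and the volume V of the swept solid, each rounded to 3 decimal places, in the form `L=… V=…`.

L=876.415 V=11013.361

2πR = 2π·26.5 = 166.504411
per-turn = √(166.504411² + 12²) = √(27723.7188 + 144) = √27867.7188 = 166.936272
L = 5.25 × 166.936272 = 876.415426
V = π·2² × L = 12.566371 × 876.415426 = 11013.361051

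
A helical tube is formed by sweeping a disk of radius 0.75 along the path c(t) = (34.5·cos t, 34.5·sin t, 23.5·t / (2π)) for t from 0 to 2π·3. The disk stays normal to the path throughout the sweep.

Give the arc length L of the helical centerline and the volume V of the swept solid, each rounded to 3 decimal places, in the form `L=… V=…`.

2πR = 2π·34.5 = 216.769893
per-turn = √(216.769893² + 23.5²) = √(46989.1866 + 552.25) = √47541.4366 = 218.039988
L = 3 × 218.039988 = 654.119965
V = π·0.75² × L = 1.767146 × 654.119965 = 1155.925394

L=654.120 V=1155.925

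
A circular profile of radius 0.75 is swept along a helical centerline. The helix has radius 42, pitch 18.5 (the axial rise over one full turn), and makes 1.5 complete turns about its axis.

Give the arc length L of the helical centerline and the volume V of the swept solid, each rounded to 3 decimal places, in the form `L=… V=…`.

2πR = 2π·42 = 263.893783
per-turn = √(263.893783² + 18.5²) = √(69639.9287 + 342.25) = √69982.1787 = 264.541450
L = 1.5 × 264.541450 = 396.812175
V = π·0.75² × L = 1.767146 × 396.812175 = 701.224995

L=396.812 V=701.225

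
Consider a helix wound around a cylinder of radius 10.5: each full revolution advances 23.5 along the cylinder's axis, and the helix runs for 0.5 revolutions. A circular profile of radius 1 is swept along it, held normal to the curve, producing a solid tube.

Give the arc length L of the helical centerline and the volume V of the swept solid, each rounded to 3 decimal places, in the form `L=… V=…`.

2πR = 2π·10.5 = 65.973446
per-turn = √(65.973446² + 23.5²) = √(4352.4955 + 552.25) = √4904.7455 = 70.033889
L = 0.5 × 70.033889 = 35.016944
V = π·1² × L = 3.141593 × 35.016944 = 110.008975

L=35.017 V=110.009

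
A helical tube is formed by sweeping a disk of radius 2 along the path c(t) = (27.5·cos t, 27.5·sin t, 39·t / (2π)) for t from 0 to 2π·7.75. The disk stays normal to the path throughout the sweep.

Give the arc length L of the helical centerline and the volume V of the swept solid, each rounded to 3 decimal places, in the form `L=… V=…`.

2πR = 2π·27.5 = 172.787596
per-turn = √(172.787596² + 39²) = √(29855.5533 + 1521) = √31376.5533 = 177.134280
L = 7.75 × 177.134280 = 1372.790674
V = π·2² × L = 12.566371 × 1372.790674 = 17250.996380

L=1372.791 V=17250.996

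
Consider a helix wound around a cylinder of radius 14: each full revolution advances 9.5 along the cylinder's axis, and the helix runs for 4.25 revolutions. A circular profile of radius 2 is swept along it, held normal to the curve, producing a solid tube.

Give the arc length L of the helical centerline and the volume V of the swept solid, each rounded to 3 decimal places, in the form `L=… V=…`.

2πR = 2π·14 = 87.964594
per-turn = √(87.964594² + 9.5²) = √(7737.7699 + 90.25) = √7828.0199 = 88.476098
L = 4.25 × 88.476098 = 376.023415
V = π·2² × L = 12.566371 × 376.023415 = 4725.249591

L=376.023 V=4725.250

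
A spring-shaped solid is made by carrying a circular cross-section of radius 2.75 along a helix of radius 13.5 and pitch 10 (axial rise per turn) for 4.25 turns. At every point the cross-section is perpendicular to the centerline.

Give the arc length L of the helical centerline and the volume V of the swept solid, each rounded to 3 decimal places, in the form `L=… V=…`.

2πR = 2π·13.5 = 84.823002
per-turn = √(84.823002² + 10²) = √(7194.9416 + 100) = √7294.9416 = 85.410430
L = 4.25 × 85.410430 = 362.994329
V = π·2.75² × L = 23.758294 × 362.994329 = 8624.126147

L=362.994 V=8624.126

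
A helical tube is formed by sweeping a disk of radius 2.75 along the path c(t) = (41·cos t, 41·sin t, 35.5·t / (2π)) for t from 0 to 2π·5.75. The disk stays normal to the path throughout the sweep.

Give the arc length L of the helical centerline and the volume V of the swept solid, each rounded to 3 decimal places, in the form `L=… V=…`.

2πR = 2π·41 = 257.610598
per-turn = √(257.610598² + 35.5²) = √(66363.2200 + 1260.25) = √67623.4700 = 260.045131
L = 5.75 × 260.045131 = 1495.259501
V = π·2.75² × L = 23.758294 × 1495.259501 = 35524.815504

L=1495.260 V=35524.816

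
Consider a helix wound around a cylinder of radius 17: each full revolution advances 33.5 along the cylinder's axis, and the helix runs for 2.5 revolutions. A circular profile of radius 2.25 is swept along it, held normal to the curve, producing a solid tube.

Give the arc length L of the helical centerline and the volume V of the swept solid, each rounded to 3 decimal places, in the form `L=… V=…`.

L=279.861 V=4450.990

2πR = 2π·17 = 106.814150
per-turn = √(106.814150² + 33.5²) = √(11409.2627 + 1122.25) = √12531.5127 = 111.944239
L = 2.5 × 111.944239 = 279.860598
V = π·2.25² × L = 15.904313 × 279.860598 = 4450.990493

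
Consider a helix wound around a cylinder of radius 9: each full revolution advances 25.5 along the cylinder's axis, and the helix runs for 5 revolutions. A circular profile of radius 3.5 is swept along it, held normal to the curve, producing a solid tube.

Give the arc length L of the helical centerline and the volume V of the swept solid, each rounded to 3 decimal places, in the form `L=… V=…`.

L=310.161 V=11936.406

2πR = 2π·9 = 56.548668
per-turn = √(56.548668² + 25.5²) = √(3197.7518 + 650.25) = √3848.0018 = 62.032264
L = 5 × 62.032264 = 310.161322
V = π·3.5² × L = 38.484510 × 310.161322 = 11936.406499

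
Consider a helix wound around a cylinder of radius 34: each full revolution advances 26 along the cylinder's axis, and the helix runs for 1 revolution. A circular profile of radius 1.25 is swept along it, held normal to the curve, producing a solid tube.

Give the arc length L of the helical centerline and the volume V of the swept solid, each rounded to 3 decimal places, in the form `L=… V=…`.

2πR = 2π·34 = 213.628300
per-turn = √(213.628300² + 26²) = √(45637.0508 + 676) = √46313.0508 = 215.204672
L = 1 × 215.204672 = 215.204672
V = π·1.25² × L = 4.908739 × 215.204672 = 1056.383462

L=215.205 V=1056.383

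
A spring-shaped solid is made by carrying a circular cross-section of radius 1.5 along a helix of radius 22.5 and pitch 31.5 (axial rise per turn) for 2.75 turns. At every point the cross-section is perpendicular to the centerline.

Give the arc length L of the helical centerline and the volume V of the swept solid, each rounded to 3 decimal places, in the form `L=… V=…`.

2πR = 2π·22.5 = 141.371669
per-turn = √(141.371669² + 31.5²) = √(19985.9489 + 992.25) = √20978.1989 = 144.838527
L = 2.75 × 144.838527 = 398.305949
V = π·1.5² × L = 7.068583 × 398.305949 = 2815.458850

L=398.306 V=2815.459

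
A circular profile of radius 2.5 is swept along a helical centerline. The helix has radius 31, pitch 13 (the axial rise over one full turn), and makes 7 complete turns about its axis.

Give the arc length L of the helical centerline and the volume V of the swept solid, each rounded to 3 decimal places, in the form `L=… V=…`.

L=1366.485 V=26830.863

2πR = 2π·31 = 194.778745
per-turn = √(194.778745² + 13²) = √(37938.7593 + 169) = √38107.7593 = 195.212088
L = 7 × 195.212088 = 1366.484616
V = π·2.5² × L = 19.634954 × 1366.484616 = 26830.862699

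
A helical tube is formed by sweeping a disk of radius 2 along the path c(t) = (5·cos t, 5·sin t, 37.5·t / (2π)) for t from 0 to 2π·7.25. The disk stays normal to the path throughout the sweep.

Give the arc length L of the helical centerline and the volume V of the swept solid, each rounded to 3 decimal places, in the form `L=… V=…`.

L=354.673 V=4456.956

2πR = 2π·5 = 31.415927
per-turn = √(31.415927² + 37.5²) = √(986.9604 + 1406.25) = √2393.2104 = 48.920450
L = 7.25 × 48.920450 = 354.673263
V = π·2² × L = 12.566371 × 354.673263 = 4456.955675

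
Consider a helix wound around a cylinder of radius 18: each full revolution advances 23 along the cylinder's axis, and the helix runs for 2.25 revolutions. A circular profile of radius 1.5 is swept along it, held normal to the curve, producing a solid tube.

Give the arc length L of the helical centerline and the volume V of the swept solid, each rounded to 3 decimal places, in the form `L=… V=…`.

L=259.678 V=1835.554

2πR = 2π·18 = 113.097336
per-turn = √(113.097336² + 23²) = √(12791.0073 + 529) = √13320.0073 = 115.412336
L = 2.25 × 115.412336 = 259.677756
V = π·1.5² × L = 7.068583 × 259.677756 = 1835.553894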